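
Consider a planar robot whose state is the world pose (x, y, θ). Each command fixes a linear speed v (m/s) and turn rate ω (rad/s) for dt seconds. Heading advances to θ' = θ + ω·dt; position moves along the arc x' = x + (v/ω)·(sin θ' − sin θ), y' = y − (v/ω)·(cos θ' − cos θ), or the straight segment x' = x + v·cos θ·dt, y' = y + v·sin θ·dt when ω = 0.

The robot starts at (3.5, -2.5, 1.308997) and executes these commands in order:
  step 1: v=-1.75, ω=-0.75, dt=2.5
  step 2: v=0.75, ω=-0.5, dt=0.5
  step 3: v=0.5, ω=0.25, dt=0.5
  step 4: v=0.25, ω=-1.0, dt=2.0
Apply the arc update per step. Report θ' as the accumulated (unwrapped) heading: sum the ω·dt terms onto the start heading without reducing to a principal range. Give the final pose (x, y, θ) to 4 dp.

step 1: θ'=-0.5660 (R=2.3333) → pose (-0.0051, -3.8655, -0.5660)
step 2: θ'=-0.8160 (R=-1.5000) → pose (0.2831, -4.1039, -0.8160)
step 3: θ'=-0.6910 (R=2.0000) → pose (0.4653, -4.2748, -0.6910)
step 4: θ'=-2.6910 (R=-0.2500) → pose (0.4149, -4.6925, -2.6910)

(0.4149, -4.6925, -2.6910)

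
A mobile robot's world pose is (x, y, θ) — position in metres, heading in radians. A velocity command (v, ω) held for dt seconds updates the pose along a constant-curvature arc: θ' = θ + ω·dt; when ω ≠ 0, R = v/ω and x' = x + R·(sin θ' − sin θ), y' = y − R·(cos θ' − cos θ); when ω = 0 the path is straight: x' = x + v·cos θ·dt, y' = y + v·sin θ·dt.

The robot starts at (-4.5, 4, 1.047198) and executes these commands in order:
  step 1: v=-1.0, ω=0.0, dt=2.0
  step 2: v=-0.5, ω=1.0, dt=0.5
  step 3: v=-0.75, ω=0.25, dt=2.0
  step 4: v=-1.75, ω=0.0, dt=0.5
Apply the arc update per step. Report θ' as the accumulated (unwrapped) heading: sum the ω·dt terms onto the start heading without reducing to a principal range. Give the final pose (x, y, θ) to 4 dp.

(-4.8324, -0.1944, 2.0472)

step 1: θ'=1.0472 (straight) → pose (-5.5000, 2.2679, 1.0472)
step 2: θ'=1.5472 (R=-0.5000) → pose (-5.5668, 2.0297, 1.5472)
step 3: θ'=2.0472 (R=-3.0000) → pose (-5.2336, 0.5832, 2.0472)
step 4: θ'=2.0472 (straight) → pose (-4.8324, -0.1944, 2.0472)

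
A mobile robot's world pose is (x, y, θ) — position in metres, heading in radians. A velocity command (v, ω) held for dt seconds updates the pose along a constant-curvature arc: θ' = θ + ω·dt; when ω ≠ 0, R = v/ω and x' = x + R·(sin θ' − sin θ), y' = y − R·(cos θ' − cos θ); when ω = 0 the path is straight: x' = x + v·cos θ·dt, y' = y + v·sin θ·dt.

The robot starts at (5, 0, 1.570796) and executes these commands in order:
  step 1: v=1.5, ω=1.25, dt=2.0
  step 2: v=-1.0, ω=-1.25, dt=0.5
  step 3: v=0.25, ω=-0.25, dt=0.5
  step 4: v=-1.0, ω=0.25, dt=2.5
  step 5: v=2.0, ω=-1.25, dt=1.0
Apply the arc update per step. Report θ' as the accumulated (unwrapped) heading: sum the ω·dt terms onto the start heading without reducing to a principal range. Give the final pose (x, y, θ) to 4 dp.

(3.4444, 1.8002, 2.6958)

step 1: θ'=4.0708 (R=1.2000) → pose (2.8386, 0.7182, 4.0708)
step 2: θ'=3.4458 (R=0.8000) → pose (3.2399, 1.0027, 3.4458)
step 3: θ'=3.3208 (R=-1.0000) → pose (3.1186, 0.9728, 3.3208)
step 4: θ'=3.9458 (R=-4.0000) → pose (5.2868, 2.1340, 3.9458)
step 5: θ'=2.6958 (R=-1.6000) → pose (3.4444, 1.8002, 2.6958)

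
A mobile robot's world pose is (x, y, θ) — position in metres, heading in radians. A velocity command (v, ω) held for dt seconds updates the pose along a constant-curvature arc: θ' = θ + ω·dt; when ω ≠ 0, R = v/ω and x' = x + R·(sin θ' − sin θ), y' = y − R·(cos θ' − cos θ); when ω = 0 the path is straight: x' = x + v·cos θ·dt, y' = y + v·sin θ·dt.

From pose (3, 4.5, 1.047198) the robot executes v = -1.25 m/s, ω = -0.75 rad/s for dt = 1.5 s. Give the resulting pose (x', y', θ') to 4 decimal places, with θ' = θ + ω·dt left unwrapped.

(1.4271, 3.6717, -0.0778)

θ' = 1.0472 + -0.75·1.5 = -0.0778
R = v/ω = -1.25/-0.75 = 1.6667
x' = 3 + 1.6667·(sin -0.0778 − sin 1.0472) = 1.4271
y' = 4.5 − 1.6667·(cos -0.0778 − cos 1.0472) = 3.6717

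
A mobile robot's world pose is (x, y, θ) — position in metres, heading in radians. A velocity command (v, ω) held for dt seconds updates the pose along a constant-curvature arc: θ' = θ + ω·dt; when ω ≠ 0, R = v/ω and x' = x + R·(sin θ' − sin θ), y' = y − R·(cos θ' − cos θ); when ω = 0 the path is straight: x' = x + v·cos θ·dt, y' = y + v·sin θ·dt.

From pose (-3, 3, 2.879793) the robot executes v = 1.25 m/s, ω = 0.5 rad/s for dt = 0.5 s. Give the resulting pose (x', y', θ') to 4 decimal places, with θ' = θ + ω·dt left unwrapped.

θ' = 2.8798 + 0.5·0.5 = 3.1298
R = v/ω = 1.25/0.5 = 2.5000
x' = -3 + 2.5000·(sin 3.1298 − sin 2.8798) = -3.6175
y' = 3 − 2.5000·(cos 3.1298 − cos 2.8798) = 3.0850

(-3.6175, 3.0850, 3.1298)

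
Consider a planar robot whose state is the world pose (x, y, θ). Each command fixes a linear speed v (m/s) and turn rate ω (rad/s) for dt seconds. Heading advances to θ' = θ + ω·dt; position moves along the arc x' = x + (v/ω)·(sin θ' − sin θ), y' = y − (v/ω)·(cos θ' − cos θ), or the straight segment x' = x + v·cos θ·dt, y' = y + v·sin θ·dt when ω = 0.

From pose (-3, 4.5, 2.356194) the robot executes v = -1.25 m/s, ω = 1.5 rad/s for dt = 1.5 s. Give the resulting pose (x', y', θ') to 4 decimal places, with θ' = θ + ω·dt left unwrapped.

θ' = 2.3562 + 1.5·1.5 = 4.6062
R = v/ω = -1.25/1.5 = -0.8333
x' = -3 + -0.8333·(sin 4.6062 − sin 2.3562) = -1.5821
y' = 4.5 − -0.8333·(cos 4.6062 − cos 2.3562) = 5.0009

(-1.5821, 5.0009, 4.6062)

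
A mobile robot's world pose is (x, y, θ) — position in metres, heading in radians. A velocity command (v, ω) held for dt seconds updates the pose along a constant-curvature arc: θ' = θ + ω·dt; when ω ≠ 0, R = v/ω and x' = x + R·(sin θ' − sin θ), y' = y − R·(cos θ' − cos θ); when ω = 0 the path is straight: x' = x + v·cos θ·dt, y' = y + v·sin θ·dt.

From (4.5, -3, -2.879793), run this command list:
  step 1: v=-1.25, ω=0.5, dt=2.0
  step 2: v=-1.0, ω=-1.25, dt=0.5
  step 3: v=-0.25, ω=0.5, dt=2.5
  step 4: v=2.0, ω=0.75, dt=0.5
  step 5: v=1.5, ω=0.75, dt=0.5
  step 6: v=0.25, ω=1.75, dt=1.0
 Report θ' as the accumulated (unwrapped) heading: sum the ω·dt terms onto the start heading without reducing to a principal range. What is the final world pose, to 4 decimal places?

step 1: θ'=-1.8798 (R=-2.5000) → pose (6.2345, -1.3454, -1.8798)
step 2: θ'=-2.5048 (R=0.8000) → pose (6.5210, -0.9455, -2.5048)
step 3: θ'=-1.2548 (R=-0.5000) → pose (6.6989, -0.3881, -1.2548)
step 4: θ'=-0.8798 (R=2.6667) → pose (7.1786, -1.2589, -0.8798)
step 5: θ'=-0.5048 (R=2.0000) → pose (7.7525, -1.7348, -0.5048)
step 6: θ'=1.2452 (R=0.1429) → pose (7.9570, -1.6555, 1.2452)

(7.9570, -1.6555, 1.2452)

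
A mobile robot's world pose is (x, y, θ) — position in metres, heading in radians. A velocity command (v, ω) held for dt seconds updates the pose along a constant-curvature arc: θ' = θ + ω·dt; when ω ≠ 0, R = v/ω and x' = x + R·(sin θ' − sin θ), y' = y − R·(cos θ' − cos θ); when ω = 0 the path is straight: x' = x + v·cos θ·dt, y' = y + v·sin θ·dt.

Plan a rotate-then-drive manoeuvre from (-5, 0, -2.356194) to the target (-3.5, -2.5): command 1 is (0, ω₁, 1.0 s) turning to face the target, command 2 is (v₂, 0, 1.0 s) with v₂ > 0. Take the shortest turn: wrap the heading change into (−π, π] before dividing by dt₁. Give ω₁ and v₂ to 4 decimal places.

ω₁ = 1.3258, v₂ = 2.9155

heading to target = atan2(-2.5−0, -3.5−-5) = -1.0304
Δθ = wrap(-1.0304 − -2.3562) = 1.3258; ω₁ = Δθ/dt₁ = 1.3258
distance = √((-3.5−-5)² + (-2.5−0)²) = 2.9155; v₂ = distance/dt₂ = 2.9155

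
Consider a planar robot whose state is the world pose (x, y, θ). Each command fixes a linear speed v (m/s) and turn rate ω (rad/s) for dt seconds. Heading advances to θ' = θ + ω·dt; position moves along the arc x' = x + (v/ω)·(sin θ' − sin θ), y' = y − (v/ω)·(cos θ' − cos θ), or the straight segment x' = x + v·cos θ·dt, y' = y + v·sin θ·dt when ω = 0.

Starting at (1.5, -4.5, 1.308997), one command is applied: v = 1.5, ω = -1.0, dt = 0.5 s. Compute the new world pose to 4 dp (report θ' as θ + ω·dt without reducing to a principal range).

(1.8635, -3.8529, 0.8090)

θ' = 1.3090 + -1.0·0.5 = 0.8090
R = v/ω = 1.5/-1.0 = -1.5000
x' = 1.5 + -1.5000·(sin 0.8090 − sin 1.3090) = 1.8635
y' = -4.5 − -1.5000·(cos 0.8090 − cos 1.3090) = -3.8529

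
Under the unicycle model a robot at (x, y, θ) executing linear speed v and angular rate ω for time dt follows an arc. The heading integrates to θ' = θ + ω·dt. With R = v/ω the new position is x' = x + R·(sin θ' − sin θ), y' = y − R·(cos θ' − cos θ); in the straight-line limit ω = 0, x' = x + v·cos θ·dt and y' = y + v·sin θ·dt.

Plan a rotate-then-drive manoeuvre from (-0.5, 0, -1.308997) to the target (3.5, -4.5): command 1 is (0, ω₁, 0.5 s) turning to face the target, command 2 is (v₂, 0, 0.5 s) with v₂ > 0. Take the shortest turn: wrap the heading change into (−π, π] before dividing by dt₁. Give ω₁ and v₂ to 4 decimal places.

ω₁ = 0.9297, v₂ = 12.0416

heading to target = atan2(-4.5−0, 3.5−-0.5) = -0.8442
Δθ = wrap(-0.8442 − -1.3090) = 0.4648; ω₁ = Δθ/dt₁ = 0.9297
distance = √((3.5−-0.5)² + (-4.5−0)²) = 6.0208; v₂ = distance/dt₂ = 12.0416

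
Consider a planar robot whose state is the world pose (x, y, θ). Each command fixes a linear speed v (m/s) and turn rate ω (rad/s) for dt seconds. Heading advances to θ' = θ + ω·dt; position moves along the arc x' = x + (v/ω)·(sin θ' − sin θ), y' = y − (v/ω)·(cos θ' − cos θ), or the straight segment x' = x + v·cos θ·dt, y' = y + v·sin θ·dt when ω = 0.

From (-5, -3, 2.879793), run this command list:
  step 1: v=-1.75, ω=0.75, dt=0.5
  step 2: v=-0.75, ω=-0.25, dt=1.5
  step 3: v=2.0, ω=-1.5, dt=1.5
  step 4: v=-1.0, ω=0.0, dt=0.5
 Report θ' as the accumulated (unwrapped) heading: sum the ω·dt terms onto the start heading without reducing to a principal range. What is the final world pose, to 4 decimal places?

step 1: θ'=3.2548 (R=-2.3333) → pose (-4.1325, -3.0646, 3.2548)
step 2: θ'=2.8798 (R=3.0000) → pose (-3.0172, -3.1476, 2.8798)
step 3: θ'=0.6298 (R=-1.3333) → pose (-3.4574, -0.7822, 0.6298)
step 4: θ'=0.6298 (straight) → pose (-3.8615, -1.0766, 0.6298)

(-3.8615, -1.0766, 0.6298)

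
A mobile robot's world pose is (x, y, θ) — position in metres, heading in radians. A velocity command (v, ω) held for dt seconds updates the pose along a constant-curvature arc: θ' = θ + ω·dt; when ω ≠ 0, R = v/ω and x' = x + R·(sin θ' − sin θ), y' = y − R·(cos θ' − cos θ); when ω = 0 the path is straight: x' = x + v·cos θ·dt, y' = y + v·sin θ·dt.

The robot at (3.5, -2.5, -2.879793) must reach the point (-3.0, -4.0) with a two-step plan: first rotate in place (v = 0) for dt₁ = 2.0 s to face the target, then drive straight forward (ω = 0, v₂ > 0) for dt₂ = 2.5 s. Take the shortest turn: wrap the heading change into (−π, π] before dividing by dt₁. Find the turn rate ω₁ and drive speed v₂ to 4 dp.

heading to target = atan2(-4−-2.5, -3−3.5) = -2.9148
Δθ = wrap(-2.9148 − -2.8798) = -0.0350; ω₁ = Δθ/dt₁ = -0.0175
distance = √((-3−3.5)² + (-4−-2.5)²) = 6.6708; v₂ = distance/dt₂ = 2.6683

ω₁ = -0.0175, v₂ = 2.6683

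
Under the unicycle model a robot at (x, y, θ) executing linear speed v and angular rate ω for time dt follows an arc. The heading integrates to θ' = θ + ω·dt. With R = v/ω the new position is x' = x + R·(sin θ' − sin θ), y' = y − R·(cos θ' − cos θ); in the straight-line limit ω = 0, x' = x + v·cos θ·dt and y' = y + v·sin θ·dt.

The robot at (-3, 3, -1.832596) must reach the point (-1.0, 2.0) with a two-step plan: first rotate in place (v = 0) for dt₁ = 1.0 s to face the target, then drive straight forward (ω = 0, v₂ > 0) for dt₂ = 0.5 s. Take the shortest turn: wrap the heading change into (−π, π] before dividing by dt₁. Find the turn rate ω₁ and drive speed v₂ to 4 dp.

heading to target = atan2(2−3, -1−-3) = -0.4636
Δθ = wrap(-0.4636 − -1.8326) = 1.3689; ω₁ = Δθ/dt₁ = 1.3689
distance = √((-1−-3)² + (2−3)²) = 2.2361; v₂ = distance/dt₂ = 4.4721

ω₁ = 1.3689, v₂ = 4.4721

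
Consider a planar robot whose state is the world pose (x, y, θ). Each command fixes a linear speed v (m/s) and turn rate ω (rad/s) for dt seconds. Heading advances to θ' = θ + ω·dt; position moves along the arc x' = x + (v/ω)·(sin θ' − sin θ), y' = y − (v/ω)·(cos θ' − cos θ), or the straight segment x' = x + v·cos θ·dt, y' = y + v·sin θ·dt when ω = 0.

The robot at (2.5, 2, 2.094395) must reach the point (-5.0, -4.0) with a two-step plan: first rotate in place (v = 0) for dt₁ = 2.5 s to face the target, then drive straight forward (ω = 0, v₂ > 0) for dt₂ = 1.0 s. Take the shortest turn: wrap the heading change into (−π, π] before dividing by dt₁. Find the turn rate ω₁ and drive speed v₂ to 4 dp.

ω₁ = 0.6888, v₂ = 9.6047

heading to target = atan2(-4−2, -5−2.5) = -2.4669
Δθ = wrap(-2.4669 − 2.0944) = 1.7219; ω₁ = Δθ/dt₁ = 0.6888
distance = √((-5−2.5)² + (-4−2)²) = 9.6047; v₂ = distance/dt₂ = 9.6047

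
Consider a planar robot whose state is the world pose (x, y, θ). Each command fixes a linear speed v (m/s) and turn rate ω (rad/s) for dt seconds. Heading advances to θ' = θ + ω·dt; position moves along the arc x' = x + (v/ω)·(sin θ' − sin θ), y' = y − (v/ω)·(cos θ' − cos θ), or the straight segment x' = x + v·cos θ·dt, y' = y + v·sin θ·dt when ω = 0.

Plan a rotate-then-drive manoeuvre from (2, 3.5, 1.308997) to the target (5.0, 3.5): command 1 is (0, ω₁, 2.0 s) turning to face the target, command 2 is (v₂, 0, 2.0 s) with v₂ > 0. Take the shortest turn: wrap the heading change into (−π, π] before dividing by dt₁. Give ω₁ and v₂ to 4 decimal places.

ω₁ = -0.6545, v₂ = 1.5000

heading to target = atan2(3.5−3.5, 5−2) = 0.0000
Δθ = wrap(0.0000 − 1.3090) = -1.3090; ω₁ = Δθ/dt₁ = -0.6545
distance = √((5−2)² + (3.5−3.5)²) = 3.0000; v₂ = distance/dt₂ = 1.5000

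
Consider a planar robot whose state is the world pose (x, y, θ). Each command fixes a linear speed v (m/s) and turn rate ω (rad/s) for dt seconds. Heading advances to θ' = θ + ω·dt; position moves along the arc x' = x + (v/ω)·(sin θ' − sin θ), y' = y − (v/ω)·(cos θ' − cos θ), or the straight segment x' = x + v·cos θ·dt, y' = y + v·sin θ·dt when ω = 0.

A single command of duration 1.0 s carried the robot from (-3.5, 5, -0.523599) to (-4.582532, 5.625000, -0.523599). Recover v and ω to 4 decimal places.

v = -1.2500, ω = 0.0000

Δθ = -0.523599 − -0.523599 = 0.000000
ω = Δθ/dt = 0.000000/1.0 = 0.0000
ω = 0 → v = (Δx·cos θ + Δy·sin θ)/dt = -1.2500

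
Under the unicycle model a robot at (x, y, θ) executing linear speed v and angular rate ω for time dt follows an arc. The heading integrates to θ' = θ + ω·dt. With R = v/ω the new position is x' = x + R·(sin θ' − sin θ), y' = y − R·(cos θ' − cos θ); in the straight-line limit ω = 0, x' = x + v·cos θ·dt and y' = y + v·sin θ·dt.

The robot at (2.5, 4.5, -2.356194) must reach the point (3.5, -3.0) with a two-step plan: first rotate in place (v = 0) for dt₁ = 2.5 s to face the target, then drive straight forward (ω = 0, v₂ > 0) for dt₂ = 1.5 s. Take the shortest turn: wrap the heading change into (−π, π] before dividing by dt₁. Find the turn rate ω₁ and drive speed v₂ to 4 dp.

heading to target = atan2(-3−4.5, 3.5−2.5) = -1.4382
Δθ = wrap(-1.4382 − -2.3562) = 0.9179; ω₁ = Δθ/dt₁ = 0.3672
distance = √((3.5−2.5)² + (-3−4.5)²) = 7.5664; v₂ = distance/dt₂ = 5.0442

ω₁ = 0.3672, v₂ = 5.0442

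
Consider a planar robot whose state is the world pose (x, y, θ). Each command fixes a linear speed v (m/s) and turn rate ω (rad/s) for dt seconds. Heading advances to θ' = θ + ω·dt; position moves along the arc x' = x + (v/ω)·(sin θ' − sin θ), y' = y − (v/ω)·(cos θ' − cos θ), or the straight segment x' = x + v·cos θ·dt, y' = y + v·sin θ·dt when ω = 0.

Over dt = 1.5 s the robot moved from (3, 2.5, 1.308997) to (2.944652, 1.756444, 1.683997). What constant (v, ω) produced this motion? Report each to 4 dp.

Δθ = 1.683997 − 1.308997 = 0.375000
ω = Δθ/dt = 0.375000/1.5 = 0.2500
R = −Δy/(cos θ' − cos θ) = -2.0000
v = R·ω = -2.0000·0.2500 = -0.5000

v = -0.5000, ω = 0.2500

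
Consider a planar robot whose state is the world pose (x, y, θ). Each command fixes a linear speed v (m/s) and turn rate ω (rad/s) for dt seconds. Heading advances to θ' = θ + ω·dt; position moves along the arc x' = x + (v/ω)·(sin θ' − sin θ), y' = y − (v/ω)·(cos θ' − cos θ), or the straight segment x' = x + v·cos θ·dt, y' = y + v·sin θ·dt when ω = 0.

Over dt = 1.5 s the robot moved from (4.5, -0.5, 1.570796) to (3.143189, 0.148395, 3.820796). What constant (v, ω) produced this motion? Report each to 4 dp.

Δθ = 3.820796 − 1.570796 = 2.250000
ω = Δθ/dt = 2.250000/1.5 = 1.5000
R = Δx/(sin θ' − sin θ) = 0.8333
v = R·ω = 0.8333·1.5000 = 1.2500

v = 1.2500, ω = 1.5000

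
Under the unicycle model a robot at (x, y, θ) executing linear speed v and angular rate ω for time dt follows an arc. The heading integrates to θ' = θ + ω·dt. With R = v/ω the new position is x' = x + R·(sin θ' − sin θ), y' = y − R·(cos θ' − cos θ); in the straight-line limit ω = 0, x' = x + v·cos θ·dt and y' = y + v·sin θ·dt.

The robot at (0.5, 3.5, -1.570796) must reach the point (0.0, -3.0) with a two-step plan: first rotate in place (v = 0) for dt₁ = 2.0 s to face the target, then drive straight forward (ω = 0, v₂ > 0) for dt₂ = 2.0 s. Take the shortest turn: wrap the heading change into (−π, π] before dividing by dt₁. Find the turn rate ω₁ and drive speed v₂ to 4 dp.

ω₁ = -0.0384, v₂ = 3.2596

heading to target = atan2(-3−3.5, 0−0.5) = -1.6476
Δθ = wrap(-1.6476 − -1.5708) = -0.0768; ω₁ = Δθ/dt₁ = -0.0384
distance = √((0−0.5)² + (-3−3.5)²) = 6.5192; v₂ = distance/dt₂ = 3.2596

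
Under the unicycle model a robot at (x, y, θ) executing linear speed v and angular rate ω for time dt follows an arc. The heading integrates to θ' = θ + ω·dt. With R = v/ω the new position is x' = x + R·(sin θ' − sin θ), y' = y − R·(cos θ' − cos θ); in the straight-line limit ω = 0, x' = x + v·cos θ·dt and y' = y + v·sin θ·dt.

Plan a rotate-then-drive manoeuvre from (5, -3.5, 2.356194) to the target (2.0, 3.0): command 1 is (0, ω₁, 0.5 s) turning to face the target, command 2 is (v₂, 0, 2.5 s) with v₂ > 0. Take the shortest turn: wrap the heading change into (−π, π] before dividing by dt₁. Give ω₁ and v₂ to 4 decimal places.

heading to target = atan2(3−-3.5, 2−5) = 2.0032
Δθ = wrap(2.0032 − 2.3562) = -0.3530; ω₁ = Δθ/dt₁ = -0.7060
distance = √((2−5)² + (3−-3.5)²) = 7.1589; v₂ = distance/dt₂ = 2.8636

ω₁ = -0.7060, v₂ = 2.8636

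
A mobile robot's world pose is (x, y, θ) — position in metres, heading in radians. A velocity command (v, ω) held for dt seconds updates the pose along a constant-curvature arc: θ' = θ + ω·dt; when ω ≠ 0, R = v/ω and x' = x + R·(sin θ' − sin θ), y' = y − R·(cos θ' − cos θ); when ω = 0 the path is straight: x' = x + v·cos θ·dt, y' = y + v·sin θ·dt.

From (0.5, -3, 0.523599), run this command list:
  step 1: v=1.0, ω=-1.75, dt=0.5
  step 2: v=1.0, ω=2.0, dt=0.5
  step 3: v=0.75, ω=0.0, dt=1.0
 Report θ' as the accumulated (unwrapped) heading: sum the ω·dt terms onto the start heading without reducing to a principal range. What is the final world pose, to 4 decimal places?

step 1: θ'=-0.3514 (R=-0.5714) → pose (0.9824, -2.9584, -0.3514)
step 2: θ'=0.6486 (R=0.5000) → pose (1.4565, -2.8874, 0.6486)
step 3: θ'=0.6486 (straight) → pose (2.0542, -2.4343, 0.6486)

(2.0542, -2.4343, 0.6486)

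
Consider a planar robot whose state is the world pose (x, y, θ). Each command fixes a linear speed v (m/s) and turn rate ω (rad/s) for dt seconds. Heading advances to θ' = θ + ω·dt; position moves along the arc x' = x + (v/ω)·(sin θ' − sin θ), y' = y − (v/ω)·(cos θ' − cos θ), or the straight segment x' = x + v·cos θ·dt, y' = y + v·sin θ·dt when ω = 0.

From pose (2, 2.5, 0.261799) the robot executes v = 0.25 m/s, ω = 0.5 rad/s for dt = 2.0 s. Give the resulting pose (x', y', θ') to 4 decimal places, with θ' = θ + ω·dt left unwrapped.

θ' = 0.2618 + 0.5·2.0 = 1.2618
R = v/ω = 0.25/0.5 = 0.5000
x' = 2 + 0.5000·(sin 1.2618 − sin 0.2618) = 2.3469
y' = 2.5 − 0.5000·(cos 1.2618 − cos 0.2618) = 2.8309

(2.3469, 2.8309, 1.2618)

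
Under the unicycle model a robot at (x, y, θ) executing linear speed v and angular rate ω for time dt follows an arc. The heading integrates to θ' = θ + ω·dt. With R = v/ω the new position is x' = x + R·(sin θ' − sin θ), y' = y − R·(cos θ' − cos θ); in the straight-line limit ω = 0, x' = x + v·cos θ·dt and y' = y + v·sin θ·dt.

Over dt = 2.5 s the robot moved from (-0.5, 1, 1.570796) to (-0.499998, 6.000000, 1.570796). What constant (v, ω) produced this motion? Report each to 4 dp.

Δθ = 1.570796 − 1.570796 = 0.000000
ω = Δθ/dt = 0.000000/2.5 = 0.0000
ω = 0 → v = (Δx·cos θ + Δy·sin θ)/dt = 2.0000

v = 2.0000, ω = 0.0000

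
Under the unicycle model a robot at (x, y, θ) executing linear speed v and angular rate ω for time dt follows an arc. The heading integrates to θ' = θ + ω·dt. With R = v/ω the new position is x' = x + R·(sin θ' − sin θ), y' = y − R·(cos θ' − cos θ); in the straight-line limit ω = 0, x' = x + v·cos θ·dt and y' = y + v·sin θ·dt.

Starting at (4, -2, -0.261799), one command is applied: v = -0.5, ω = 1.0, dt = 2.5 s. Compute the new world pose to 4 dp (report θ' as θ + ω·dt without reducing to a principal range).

θ' = -0.2618 + 1.0·2.5 = 2.2382
R = v/ω = -0.5/1.0 = -0.5000
x' = 4 + -0.5000·(sin 2.2382 − sin -0.2618) = 3.4779
y' = -2 − -0.5000·(cos 2.2382 − cos -0.2618) = -2.7924

(3.4779, -2.7924, 2.2382)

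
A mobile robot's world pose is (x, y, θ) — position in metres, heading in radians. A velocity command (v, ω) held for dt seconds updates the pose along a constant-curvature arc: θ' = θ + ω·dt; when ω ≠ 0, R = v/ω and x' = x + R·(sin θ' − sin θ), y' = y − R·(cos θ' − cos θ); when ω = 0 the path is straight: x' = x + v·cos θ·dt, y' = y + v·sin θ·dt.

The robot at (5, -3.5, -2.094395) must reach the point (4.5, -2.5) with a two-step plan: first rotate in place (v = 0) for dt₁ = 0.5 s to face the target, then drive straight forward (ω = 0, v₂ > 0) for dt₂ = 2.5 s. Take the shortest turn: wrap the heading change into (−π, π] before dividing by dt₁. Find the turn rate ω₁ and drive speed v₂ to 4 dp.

heading to target = atan2(-2.5−-3.5, 4.5−5) = 2.0344
Δθ = wrap(2.0344 − -2.0944) = -2.1543; ω₁ = Δθ/dt₁ = -4.3087
distance = √((4.5−5)² + (-2.5−-3.5)²) = 1.1180; v₂ = distance/dt₂ = 0.4472

ω₁ = -4.3087, v₂ = 0.4472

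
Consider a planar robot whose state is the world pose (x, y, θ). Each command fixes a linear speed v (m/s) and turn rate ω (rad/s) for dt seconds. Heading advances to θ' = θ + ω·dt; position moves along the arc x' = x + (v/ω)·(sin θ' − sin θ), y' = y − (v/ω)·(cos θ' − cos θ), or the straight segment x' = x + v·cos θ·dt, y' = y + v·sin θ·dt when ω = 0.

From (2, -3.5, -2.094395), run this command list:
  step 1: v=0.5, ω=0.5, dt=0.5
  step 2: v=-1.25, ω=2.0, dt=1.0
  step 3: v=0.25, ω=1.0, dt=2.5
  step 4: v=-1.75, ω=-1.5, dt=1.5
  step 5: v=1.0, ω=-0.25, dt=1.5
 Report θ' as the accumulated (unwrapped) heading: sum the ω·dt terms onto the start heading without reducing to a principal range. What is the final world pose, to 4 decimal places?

step 1: θ'=-1.8444 (R=1.0000) → pose (1.9032, -3.7298, -1.8444)
step 2: θ'=0.1556 (R=-0.6250) → pose (1.2046, -2.9435, 0.1556)
step 3: θ'=2.6556 (R=0.2500) → pose (1.2826, -2.4754, 2.6556)
step 4: θ'=0.4056 (R=1.1667) → pose (1.1980, -4.5790, 0.4056)
step 5: θ'=0.0306 (R=-4.0000) → pose (2.6539, -4.2564, 0.0306)

(2.6539, -4.2564, 0.0306)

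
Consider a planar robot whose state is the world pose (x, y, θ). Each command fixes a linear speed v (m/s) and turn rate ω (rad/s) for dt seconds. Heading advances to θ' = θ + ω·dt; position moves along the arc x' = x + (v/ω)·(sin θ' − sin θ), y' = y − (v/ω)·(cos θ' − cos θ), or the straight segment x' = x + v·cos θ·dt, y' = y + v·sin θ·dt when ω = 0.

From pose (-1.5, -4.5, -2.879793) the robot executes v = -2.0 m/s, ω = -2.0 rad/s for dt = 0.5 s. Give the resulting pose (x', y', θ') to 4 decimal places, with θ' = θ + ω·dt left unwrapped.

(-0.5682, -4.7262, -3.8798)

θ' = -2.8798 + -2.0·0.5 = -3.8798
R = v/ω = -2.0/-2.0 = 1.0000
x' = -1.5 + 1.0000·(sin -3.8798 − sin -2.8798) = -0.5682
y' = -4.5 − 1.0000·(cos -3.8798 − cos -2.8798) = -4.7262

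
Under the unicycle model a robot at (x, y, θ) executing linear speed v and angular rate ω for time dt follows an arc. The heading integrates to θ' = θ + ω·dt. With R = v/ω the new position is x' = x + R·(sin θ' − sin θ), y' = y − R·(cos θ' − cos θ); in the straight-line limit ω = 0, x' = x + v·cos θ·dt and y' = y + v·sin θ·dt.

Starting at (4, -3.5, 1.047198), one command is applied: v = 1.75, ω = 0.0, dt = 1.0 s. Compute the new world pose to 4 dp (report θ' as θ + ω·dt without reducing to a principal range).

(4.8750, -1.9845, 1.0472)

θ' = 1.0472 + 0.0·1.0 = 1.0472
ω = 0 → straight: x' = 4 + 1.75·cos(1.0472)·1.0 = 4.8750
y' = -3.5 + 1.75·sin(1.0472)·1.0 = -1.9845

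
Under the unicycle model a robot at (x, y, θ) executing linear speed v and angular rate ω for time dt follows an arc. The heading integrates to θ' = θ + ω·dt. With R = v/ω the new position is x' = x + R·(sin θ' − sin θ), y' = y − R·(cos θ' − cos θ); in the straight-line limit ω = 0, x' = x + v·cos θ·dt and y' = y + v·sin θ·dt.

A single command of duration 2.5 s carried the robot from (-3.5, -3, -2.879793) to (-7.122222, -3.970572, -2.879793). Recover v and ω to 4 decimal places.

v = 1.5000, ω = 0.0000

Δθ = -2.879793 − -2.879793 = 0.000000
ω = Δθ/dt = 0.000000/2.5 = 0.0000
ω = 0 → v = (Δx·cos θ + Δy·sin θ)/dt = 1.5000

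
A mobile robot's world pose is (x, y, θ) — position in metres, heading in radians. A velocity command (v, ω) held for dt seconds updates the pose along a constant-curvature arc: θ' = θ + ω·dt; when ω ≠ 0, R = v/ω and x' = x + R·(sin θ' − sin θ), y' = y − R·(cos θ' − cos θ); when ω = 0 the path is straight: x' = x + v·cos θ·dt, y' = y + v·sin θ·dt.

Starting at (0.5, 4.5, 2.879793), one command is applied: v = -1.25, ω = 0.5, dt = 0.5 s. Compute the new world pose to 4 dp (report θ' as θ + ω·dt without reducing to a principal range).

(1.1175, 4.4150, 3.1298)

θ' = 2.8798 + 0.5·0.5 = 3.1298
R = v/ω = -1.25/0.5 = -2.5000
x' = 0.5 + -2.5000·(sin 3.1298 − sin 2.8798) = 1.1175
y' = 4.5 − -2.5000·(cos 3.1298 − cos 2.8798) = 4.4150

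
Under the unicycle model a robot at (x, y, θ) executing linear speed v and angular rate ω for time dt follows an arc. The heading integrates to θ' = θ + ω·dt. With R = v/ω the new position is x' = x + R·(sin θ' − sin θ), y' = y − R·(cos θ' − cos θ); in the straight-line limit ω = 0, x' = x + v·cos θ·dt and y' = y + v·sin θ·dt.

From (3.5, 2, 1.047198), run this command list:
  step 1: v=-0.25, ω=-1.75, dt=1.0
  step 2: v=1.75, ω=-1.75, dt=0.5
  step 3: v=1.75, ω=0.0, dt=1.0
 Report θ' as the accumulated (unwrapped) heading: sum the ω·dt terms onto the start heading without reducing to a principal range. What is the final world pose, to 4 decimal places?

step 1: θ'=-0.7028 (R=0.1429) → pose (3.2839, 1.9624, -0.7028)
step 2: θ'=-1.5778 (R=-1.0000) → pose (3.6376, 1.1924, -1.5778)
step 3: θ'=-1.5778 (straight) → pose (3.6253, -0.5576, -1.5778)

(3.6253, -0.5576, -1.5778)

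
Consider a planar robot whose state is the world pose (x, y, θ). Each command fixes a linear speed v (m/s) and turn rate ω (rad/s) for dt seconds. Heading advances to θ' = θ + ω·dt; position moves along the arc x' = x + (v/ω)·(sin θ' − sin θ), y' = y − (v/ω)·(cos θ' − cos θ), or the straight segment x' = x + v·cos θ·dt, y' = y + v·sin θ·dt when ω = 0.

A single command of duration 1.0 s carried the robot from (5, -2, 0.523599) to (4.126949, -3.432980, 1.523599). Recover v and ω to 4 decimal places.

Δθ = 1.523599 − 0.523599 = 1.000000
ω = Δθ/dt = 1.000000/1.0 = 1.0000
R = −Δy/(cos θ' − cos θ) = -1.7500
v = R·ω = -1.7500·1.0000 = -1.7500

v = -1.7500, ω = 1.0000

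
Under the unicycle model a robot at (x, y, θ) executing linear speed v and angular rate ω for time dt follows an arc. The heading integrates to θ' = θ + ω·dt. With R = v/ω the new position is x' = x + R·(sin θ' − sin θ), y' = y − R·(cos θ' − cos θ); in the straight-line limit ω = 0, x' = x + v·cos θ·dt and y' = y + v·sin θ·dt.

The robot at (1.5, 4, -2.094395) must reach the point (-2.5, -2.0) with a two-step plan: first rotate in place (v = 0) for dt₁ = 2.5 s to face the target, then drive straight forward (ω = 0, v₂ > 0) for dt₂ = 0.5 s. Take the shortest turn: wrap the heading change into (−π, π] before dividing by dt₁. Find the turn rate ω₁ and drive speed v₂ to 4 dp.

heading to target = atan2(-2−4, -2.5−1.5) = -2.1588
Δθ = wrap(-2.1588 − -2.0944) = -0.0644; ω₁ = Δθ/dt₁ = -0.0258
distance = √((-2.5−1.5)² + (-2−4)²) = 7.2111; v₂ = distance/dt₂ = 14.4222

ω₁ = -0.0258, v₂ = 14.4222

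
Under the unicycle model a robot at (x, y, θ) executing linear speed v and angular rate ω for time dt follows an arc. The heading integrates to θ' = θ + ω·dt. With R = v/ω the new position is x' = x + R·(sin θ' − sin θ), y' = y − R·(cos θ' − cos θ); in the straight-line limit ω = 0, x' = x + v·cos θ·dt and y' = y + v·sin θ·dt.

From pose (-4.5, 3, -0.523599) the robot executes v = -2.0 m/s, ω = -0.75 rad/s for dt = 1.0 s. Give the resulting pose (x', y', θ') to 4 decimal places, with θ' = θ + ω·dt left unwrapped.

θ' = -0.5236 + -0.75·1.0 = -1.2736
R = v/ω = -2.0/-0.75 = 2.6667
x' = -4.5 + 2.6667·(sin -1.2736 − sin -0.5236) = -5.7164
y' = 3 − 2.6667·(cos -1.2736 − cos -0.5236) = 4.5285

(-5.7164, 4.5285, -1.2736)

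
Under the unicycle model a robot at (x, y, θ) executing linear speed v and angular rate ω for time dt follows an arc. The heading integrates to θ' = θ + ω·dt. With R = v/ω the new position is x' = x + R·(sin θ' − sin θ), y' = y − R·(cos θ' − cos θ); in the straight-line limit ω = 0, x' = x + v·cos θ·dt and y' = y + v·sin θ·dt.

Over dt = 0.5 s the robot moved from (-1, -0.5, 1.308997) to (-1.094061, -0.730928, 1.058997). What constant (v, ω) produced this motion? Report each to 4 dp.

Δθ = 1.058997 − 1.308997 = -0.250000
ω = Δθ/dt = -0.250000/0.5 = -0.5000
R = −Δy/(cos θ' − cos θ) = 1.0000
v = R·ω = 1.0000·-0.5000 = -0.5000

v = -0.5000, ω = -0.5000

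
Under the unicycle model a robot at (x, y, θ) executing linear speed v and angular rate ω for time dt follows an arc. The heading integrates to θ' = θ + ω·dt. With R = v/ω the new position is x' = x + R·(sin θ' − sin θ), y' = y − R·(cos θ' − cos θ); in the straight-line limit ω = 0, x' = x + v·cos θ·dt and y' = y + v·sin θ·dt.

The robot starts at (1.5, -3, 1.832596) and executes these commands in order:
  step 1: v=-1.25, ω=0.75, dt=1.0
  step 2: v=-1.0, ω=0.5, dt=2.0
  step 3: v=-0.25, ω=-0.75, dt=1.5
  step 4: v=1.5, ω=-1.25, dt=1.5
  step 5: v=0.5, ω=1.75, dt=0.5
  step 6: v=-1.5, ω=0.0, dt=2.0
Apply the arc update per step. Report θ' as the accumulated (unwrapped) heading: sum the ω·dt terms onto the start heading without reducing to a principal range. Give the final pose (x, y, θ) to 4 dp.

(4.3791, -4.9802, 1.4576)

step 1: θ'=2.5826 (R=-1.6667) → pose (2.2260, -3.9816, 2.5826)
step 2: θ'=3.5826 (R=-2.0000) → pose (4.1403, -4.0947, 3.5826)
step 3: θ'=2.4576 (R=0.3333) → pose (4.4933, -4.1378, 2.4576)
step 4: θ'=0.5826 (R=-1.2000) → pose (4.5913, -2.2057, 0.5826)
step 5: θ'=1.4576 (R=0.2857) → pose (4.7180, -1.9994, 1.4576)
step 6: θ'=1.4576 (straight) → pose (4.3791, -4.9802, 1.4576)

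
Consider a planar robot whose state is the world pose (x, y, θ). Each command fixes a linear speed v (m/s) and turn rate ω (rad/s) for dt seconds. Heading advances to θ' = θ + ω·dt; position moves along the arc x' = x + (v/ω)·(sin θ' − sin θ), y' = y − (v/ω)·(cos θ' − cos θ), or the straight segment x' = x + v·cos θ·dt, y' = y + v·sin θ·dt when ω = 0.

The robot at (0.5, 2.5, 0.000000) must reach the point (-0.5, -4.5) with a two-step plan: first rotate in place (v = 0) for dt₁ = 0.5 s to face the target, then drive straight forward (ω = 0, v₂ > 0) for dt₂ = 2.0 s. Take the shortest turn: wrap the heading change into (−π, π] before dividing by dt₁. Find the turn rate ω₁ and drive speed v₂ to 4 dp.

ω₁ = -3.4254, v₂ = 3.5355

heading to target = atan2(-4.5−2.5, -0.5−0.5) = -1.7127
Δθ = wrap(-1.7127 − 0.0000) = -1.7127; ω₁ = Δθ/dt₁ = -3.4254
distance = √((-0.5−0.5)² + (-4.5−2.5)²) = 7.0711; v₂ = distance/dt₂ = 3.5355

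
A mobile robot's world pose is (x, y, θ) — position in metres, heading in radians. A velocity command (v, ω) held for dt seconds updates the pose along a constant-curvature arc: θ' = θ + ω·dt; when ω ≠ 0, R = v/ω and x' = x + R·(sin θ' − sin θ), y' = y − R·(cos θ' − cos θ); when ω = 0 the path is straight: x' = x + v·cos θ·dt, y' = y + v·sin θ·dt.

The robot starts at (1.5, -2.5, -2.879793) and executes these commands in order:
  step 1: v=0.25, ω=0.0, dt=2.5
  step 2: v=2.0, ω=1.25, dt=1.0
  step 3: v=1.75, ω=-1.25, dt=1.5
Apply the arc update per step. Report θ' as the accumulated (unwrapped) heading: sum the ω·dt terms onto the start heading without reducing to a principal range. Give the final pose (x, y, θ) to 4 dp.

step 1: θ'=-2.8798 (straight) → pose (0.8963, -2.6618, -2.8798)
step 2: θ'=-1.6298 (R=1.6000) → pose (-0.2868, -4.1129, -1.6298)
step 3: θ'=-3.5048 (R=-1.4000) → pose (-2.1817, -5.3390, -3.5048)

(-2.1817, -5.3390, -3.5048)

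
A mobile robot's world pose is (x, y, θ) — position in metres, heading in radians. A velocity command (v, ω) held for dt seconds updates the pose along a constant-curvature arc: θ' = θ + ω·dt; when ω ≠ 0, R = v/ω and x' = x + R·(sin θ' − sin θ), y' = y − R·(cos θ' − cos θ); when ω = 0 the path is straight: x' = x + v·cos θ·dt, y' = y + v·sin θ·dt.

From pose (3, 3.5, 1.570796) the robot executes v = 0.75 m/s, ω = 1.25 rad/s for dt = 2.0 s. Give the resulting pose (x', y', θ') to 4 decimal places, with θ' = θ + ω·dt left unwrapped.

θ' = 1.5708 + 1.25·2.0 = 4.0708
R = v/ω = 0.75/1.25 = 0.6000
x' = 3 + 0.6000·(sin 4.0708 − sin 1.5708) = 1.9193
y' = 3.5 − 0.6000·(cos 4.0708 − cos 1.5708) = 3.8591

(1.9193, 3.8591, 4.0708)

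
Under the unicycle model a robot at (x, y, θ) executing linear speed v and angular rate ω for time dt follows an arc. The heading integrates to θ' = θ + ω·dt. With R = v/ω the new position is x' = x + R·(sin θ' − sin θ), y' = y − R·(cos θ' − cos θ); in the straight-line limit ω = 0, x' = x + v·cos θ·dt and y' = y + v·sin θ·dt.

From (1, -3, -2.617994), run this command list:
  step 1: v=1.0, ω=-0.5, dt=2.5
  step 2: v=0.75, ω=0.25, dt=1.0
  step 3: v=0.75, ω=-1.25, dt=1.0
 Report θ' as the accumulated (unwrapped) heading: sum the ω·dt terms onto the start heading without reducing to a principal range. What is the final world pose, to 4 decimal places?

(-2.2628, -1.7137, -4.8680)

step 1: θ'=-3.8680 (R=-2.0000) → pose (-1.3284, -2.7631, -3.8680)
step 2: θ'=-3.6180 (R=3.0000) → pose (-1.9452, -2.3398, -3.6180)
step 3: θ'=-4.8680 (R=-0.6000) → pose (-2.2628, -1.7137, -4.8680)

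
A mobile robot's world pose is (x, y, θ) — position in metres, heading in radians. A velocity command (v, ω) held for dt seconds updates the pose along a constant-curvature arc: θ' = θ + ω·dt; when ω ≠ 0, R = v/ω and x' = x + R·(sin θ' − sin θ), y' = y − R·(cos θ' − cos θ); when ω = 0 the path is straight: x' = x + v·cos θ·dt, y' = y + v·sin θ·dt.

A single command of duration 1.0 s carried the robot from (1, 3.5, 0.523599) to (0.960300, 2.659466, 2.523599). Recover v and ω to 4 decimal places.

v = -1.0000, ω = 2.0000

Δθ = 2.523599 − 0.523599 = 2.000000
ω = Δθ/dt = 2.000000/1.0 = 2.0000
R = −Δy/(cos θ' − cos θ) = -0.5000
v = R·ω = -0.5000·2.0000 = -1.0000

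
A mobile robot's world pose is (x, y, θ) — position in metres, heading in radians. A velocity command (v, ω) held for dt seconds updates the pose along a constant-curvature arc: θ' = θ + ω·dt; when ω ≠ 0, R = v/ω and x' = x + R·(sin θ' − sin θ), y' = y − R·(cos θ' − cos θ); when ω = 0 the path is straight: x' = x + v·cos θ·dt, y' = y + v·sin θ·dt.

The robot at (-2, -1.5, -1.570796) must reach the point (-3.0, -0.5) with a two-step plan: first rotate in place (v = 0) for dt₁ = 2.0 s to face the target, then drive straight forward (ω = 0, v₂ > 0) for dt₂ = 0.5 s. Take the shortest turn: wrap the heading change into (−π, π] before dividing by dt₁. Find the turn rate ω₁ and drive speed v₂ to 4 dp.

ω₁ = -1.1781, v₂ = 2.8284

heading to target = atan2(-0.5−-1.5, -3−-2) = 2.3562
Δθ = wrap(2.3562 − -1.5708) = -2.3562; ω₁ = Δθ/dt₁ = -1.1781
distance = √((-3−-2)² + (-0.5−-1.5)²) = 1.4142; v₂ = distance/dt₂ = 2.8284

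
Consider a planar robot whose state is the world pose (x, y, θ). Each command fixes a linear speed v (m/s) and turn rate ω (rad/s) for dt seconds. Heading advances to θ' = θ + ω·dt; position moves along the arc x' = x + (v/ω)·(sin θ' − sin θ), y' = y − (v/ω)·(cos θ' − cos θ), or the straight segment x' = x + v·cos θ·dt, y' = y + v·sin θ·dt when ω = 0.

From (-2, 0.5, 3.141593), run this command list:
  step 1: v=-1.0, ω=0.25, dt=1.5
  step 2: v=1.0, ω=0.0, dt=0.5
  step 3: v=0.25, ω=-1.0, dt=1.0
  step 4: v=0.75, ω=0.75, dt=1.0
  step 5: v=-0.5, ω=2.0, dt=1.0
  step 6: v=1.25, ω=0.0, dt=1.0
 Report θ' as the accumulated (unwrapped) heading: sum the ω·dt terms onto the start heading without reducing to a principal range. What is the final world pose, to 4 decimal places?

step 1: θ'=3.5166 (R=-4.0000) → pose (-0.5349, 0.7780, 3.5166)
step 2: θ'=3.5166 (straight) → pose (-1.0002, 0.5948, 3.5166)
step 3: θ'=2.5166 (R=-0.2500) → pose (-1.2380, 0.6247, 2.5166)
step 4: θ'=3.2666 (R=1.0000) → pose (-1.9478, 0.8060, 3.2666)
step 5: θ'=5.2666 (R=-0.2500) → pose (-1.7664, 1.1856, 5.2666)
step 6: θ'=5.2666 (straight) → pose (-1.1085, 0.1227, 5.2666)

(-1.1085, 0.1227, 5.2666)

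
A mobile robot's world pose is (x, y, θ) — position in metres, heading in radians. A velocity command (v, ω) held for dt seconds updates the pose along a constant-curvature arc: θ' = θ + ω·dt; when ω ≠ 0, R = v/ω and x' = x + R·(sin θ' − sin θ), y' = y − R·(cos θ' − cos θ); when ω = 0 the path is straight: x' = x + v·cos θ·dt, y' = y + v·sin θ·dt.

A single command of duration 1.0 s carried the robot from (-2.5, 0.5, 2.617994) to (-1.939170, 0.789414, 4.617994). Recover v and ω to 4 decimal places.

v = -0.7500, ω = 2.0000

Δθ = 4.617994 − 2.617994 = 2.000000
ω = Δθ/dt = 2.000000/1.0 = 2.0000
R = Δx/(sin θ' − sin θ) = -0.3750
v = R·ω = -0.3750·2.0000 = -0.7500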